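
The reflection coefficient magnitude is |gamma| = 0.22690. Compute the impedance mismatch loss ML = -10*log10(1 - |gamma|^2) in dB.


ML = -10 * log10(1 - 0.22690^2) = -10 * log10(0.94851639) = 0.2296 dB

0.2296 dB


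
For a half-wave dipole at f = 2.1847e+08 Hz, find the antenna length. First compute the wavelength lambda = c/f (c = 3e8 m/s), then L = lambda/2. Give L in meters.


lambda = c / f = 3.0000e+08 / 2.1847e+08 = 1.373186 m
L = lambda / 2 = 1.373186 / 2 = 0.6866 m

0.6866 m


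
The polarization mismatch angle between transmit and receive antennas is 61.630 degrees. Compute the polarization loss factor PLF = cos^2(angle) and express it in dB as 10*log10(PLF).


PLF_linear = cos^2(61.630 deg) = 0.2257804
PLF_dB = 10 * log10(0.2257804) = -6.463 dB

-6.463 dB


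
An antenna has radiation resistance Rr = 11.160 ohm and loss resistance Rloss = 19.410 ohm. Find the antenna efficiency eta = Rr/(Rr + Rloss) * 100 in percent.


eta = 11.160 / (11.160 + 19.410) * 100 = 36.51%

36.51%


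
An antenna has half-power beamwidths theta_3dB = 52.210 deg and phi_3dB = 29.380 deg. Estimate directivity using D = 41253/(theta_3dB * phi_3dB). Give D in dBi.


D_linear = 41253 / (52.210 * 29.380) = 26.89367
D_dBi = 10 * log10(26.89367) = 14.30 dBi

14.30 dBi


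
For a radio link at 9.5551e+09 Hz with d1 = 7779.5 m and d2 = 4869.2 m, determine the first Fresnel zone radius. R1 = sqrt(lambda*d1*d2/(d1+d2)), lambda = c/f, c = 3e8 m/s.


lambda = c / f = 3.0000e+08 / 9.5551e+09 = 0.03139685 m
R1 = sqrt(0.03139685 * 7779.5 * 4869.2 / (7779.5 + 4869.2)) = 9.697 m

9.697 m


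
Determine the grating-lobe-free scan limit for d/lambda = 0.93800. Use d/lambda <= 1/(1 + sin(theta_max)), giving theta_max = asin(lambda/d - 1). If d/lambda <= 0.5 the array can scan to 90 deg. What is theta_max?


lambda/d - 1 = 1/0.93800 - 1 = 0.06609808
theta_max = asin(0.06609808) = 3.790 deg

3.790 deg


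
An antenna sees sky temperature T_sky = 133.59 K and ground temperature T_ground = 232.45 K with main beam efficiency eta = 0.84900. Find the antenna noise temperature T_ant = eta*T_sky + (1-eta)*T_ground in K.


T_ant = 0.84900 * 133.59 + (1 - 0.84900) * 232.45 = 148.5 K

148.5 K


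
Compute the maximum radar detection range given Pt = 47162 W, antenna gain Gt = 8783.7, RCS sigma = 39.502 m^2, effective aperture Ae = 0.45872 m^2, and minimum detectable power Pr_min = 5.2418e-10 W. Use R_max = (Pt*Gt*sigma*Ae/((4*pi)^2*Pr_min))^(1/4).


R^4 = 47162*8783.7*39.502*0.45872 / ((4*pi)^2 * 5.2418e-10) = 9.068517e+16
R_max = 9.068517e+16^0.25 = 17353 m

17353 m


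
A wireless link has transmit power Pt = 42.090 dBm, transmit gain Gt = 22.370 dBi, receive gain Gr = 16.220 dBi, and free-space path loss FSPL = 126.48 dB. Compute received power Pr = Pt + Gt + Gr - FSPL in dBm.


Pr = 42.090 + 22.370 + 16.220 - 126.48 = -45.80 dBm

-45.80 dBm


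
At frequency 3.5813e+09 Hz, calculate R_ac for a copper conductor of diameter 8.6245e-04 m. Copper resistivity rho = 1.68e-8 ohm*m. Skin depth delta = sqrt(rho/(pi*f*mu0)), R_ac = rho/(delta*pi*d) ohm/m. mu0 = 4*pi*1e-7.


delta = sqrt(1.68e-8 / (pi * 3.5813e+09 * 4*pi*1e-7)) = 1.090070e-06 m
R_ac = 1.68e-8 / (1.090070e-06 * pi * 8.6245e-04) = 5.688 ohm/m

5.688 ohm/m


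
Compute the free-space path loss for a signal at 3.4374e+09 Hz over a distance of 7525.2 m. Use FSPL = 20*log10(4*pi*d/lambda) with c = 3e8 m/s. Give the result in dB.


lambda = c / f = 3.0000e+08 / 3.4374e+09 = 0.08727527 m
FSPL = 20 * log10(4*pi*7525.2/0.08727527) = 120.7 dB

120.7 dB


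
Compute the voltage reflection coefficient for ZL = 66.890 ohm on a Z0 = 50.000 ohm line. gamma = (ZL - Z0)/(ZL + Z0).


gamma = (66.890 - 50.000) / (66.890 + 50.000) = 0.1445

0.1445


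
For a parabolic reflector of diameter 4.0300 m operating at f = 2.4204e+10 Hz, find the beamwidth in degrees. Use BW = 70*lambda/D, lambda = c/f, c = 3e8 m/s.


lambda = c / f = 3.0000e+08 / 2.4204e+10 = 0.01239465 m
BW = 70 * 0.01239465 / 4.0300 = 0.2153 deg

0.2153 deg


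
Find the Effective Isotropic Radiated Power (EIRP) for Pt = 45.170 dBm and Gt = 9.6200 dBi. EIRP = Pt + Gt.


EIRP = Pt + Gt = 45.170 + 9.6200 = 54.79 dBm

54.79 dBm


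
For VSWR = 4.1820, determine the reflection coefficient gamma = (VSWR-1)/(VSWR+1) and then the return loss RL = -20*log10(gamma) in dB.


gamma = (4.1820 - 1) / (4.1820 + 1) = 0.6140486
RL = -20 * log10(0.6140486) = 4.236 dB

4.236 dB


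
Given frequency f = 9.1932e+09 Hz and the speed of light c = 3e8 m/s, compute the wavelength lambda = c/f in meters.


lambda = c / f = 3.0000e+08 / 9.1932e+09 = 0.03263 m

0.03263 m


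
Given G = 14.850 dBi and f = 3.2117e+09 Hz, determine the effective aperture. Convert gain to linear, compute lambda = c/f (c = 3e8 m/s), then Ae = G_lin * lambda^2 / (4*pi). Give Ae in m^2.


lambda = c / f = 3.0000e+08 / 3.2117e+09 = 0.09340848 m
G_linear = 10^(14.850/10) = 30.54921
Ae = G_linear * lambda^2 / (4*pi) = 30.54921 * 0.09340848^2 / (4*pi) = 0.02121 m^2

0.02121 m^2


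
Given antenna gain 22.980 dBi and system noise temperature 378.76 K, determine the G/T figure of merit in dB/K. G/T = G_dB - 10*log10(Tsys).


G/T = 22.980 - 10*log10(378.76) = 22.980 - 25.78364 = -2.804 dB/K

-2.804 dB/K


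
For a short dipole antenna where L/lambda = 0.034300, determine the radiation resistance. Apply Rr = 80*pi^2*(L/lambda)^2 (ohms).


Rr = 80 * pi^2 * (0.034300)^2 = 80 * 9.869604 * 1.176490e-03 = 0.9289 ohm

0.9289 ohm


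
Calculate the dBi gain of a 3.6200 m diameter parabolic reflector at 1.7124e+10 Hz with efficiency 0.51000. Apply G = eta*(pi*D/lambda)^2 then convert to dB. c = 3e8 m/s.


lambda = c / f = 3.0000e+08 / 1.7124e+10 = 0.01751927 m
G_linear = 0.51000 * (pi * 3.6200 / 0.01751927)^2 = 214909.2
G_dBi = 10 * log10(214909.2) = 53.32 dBi

53.32 dBi


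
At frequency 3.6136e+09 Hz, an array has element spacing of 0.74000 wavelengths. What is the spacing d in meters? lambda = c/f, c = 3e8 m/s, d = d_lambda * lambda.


lambda = c / f = 3.0000e+08 / 3.6136e+09 = 0.08301970 m
d = 0.74000 * 0.08301970 = 0.06143 m

0.06143 m


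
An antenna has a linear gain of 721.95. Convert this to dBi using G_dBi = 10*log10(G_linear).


G_dBi = 10 * log10(721.95) = 28.59 dBi

28.59 dBi


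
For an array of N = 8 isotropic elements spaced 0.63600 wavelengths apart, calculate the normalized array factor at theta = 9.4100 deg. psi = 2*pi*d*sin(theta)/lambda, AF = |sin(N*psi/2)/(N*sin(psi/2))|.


psi = 2*pi*0.63600*sin(9.4100 deg) = 0.6533559 rad
AF = |sin(8*0.6533559/2) / (8*sin(0.6533559/2))| = 0.1963

0.1963


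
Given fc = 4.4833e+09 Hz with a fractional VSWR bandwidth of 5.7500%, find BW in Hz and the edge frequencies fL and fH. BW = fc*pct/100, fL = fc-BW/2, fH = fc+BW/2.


BW = 4.4833e+09 * 5.7500/100 = 2.577898e+08 Hz
fL = 4.4833e+09 - 2.577898e+08/2 = 4.354e+09 Hz
fH = 4.4833e+09 + 2.577898e+08/2 = 4.612e+09 Hz

BW=2.578e+08 Hz, fL=4.354e+09 Hz, fH=4.612e+09 Hz


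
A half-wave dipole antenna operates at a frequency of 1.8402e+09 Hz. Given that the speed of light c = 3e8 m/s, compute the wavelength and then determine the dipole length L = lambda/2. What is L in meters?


lambda = c / f = 3.0000e+08 / 1.8402e+09 = 0.1630258 m
L = lambda / 2 = 0.1630258 / 2 = 0.08151 m

0.08151 m


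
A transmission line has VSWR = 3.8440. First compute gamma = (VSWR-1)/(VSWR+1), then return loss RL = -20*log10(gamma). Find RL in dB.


gamma = (3.8440 - 1) / (3.8440 + 1) = 0.5871181
RL = -20 * log10(0.5871181) = 4.625 dB

4.625 dB


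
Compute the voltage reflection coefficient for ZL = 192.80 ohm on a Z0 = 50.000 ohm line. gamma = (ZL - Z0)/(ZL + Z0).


gamma = (192.80 - 50.000) / (192.80 + 50.000) = 0.5881

0.5881


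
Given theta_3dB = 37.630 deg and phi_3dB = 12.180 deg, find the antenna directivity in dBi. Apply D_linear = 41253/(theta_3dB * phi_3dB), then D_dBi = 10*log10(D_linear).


D_linear = 41253 / (37.630 * 12.180) = 90.00653
D_dBi = 10 * log10(90.00653) = 19.54 dBi

19.54 dBi


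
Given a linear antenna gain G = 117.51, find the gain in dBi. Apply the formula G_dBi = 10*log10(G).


G_dBi = 10 * log10(117.51) = 20.70 dBi

20.70 dBi


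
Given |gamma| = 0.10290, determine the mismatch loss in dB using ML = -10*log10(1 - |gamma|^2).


ML = -10 * log10(1 - 0.10290^2) = -10 * log10(0.98941159) = 0.04623 dB

0.04623 dB


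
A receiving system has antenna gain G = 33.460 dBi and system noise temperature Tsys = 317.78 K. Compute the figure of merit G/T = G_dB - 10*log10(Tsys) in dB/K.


G/T = 33.460 - 10*log10(317.78) = 33.460 - 25.02127 = 8.439 dB/K

8.439 dB/K


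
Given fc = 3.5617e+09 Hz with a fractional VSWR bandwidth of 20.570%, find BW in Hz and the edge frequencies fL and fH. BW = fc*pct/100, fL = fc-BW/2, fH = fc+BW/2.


BW = 3.5617e+09 * 20.570/100 = 7.326417e+08 Hz
fL = 3.5617e+09 - 7.326417e+08/2 = 3.195e+09 Hz
fH = 3.5617e+09 + 7.326417e+08/2 = 3.928e+09 Hz

BW=7.326e+08 Hz, fL=3.195e+09 Hz, fH=3.928e+09 Hz


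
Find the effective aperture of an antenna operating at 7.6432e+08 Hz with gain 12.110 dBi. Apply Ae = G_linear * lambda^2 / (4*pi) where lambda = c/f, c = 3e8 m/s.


lambda = c / f = 3.0000e+08 / 7.6432e+08 = 0.3925058 m
G_linear = 10^(12.110/10) = 16.25549
Ae = G_linear * lambda^2 / (4*pi) = 16.25549 * 0.3925058^2 / (4*pi) = 0.1993 m^2

0.1993 m^2


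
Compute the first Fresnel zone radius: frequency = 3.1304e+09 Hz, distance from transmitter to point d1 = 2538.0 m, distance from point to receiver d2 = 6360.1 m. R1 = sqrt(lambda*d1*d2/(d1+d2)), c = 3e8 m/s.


lambda = c / f = 3.0000e+08 / 3.1304e+09 = 0.09583440 m
R1 = sqrt(0.09583440 * 2538.0 * 6360.1 / (2538.0 + 6360.1)) = 13.19 m

13.19 m


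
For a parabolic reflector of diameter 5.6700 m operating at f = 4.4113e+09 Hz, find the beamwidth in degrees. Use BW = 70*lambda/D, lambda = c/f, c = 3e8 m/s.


lambda = c / f = 3.0000e+08 / 4.4113e+09 = 0.06800716 m
BW = 70 * 0.06800716 / 5.6700 = 0.8396 deg

0.8396 deg


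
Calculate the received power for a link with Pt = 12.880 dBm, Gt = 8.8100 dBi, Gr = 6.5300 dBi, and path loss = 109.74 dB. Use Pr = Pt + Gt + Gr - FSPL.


Pr = 12.880 + 8.8100 + 6.5300 - 109.74 = -81.52 dBm

-81.52 dBm


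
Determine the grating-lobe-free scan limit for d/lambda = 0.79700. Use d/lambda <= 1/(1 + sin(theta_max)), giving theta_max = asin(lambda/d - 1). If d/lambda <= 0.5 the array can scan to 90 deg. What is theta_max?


lambda/d - 1 = 1/0.79700 - 1 = 0.2547051
theta_max = asin(0.2547051) = 14.76 deg

14.76 deg


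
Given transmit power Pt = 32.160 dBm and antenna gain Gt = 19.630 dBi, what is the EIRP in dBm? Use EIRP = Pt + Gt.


EIRP = Pt + Gt = 32.160 + 19.630 = 51.79 dBm

51.79 dBm


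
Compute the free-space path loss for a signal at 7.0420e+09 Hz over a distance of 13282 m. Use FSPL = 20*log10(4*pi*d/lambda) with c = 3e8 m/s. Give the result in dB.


lambda = c / f = 3.0000e+08 / 7.0420e+09 = 0.04260153 m
FSPL = 20 * log10(4*pi*13282/0.04260153) = 131.9 dB

131.9 dB


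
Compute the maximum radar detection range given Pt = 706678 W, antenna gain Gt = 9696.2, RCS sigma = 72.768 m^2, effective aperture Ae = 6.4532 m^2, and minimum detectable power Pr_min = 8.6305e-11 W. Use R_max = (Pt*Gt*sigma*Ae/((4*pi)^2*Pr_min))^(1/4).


R^4 = 706678*9696.2*72.768*6.4532 / ((4*pi)^2 * 8.6305e-11) = 2.360929e+20
R_max = 2.360929e+20^0.25 = 123957 m

123957 m


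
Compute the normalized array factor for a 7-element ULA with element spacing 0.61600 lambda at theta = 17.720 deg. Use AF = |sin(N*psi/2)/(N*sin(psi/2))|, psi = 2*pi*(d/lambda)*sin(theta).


psi = 2*pi*0.61600*sin(17.720 deg) = 1.178029 rad
AF = |sin(7*1.178029/2) / (7*sin(1.178029/2))| = 0.2138

0.2138


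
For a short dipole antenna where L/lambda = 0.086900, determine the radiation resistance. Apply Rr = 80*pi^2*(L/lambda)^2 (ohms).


Rr = 80 * pi^2 * (0.086900)^2 = 80 * 9.869604 * 7.551610e-03 = 5.963 ohm

5.963 ohm


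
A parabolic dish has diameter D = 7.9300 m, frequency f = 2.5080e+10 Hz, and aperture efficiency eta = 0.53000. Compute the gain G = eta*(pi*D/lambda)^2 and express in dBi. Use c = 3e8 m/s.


lambda = c / f = 3.0000e+08 / 2.5080e+10 = 0.01196172 m
G_linear = 0.53000 * (pi * 7.9300 / 0.01196172)^2 = 2.298978e+06
G_dBi = 10 * log10(2.298978e+06) = 63.62 dBi

63.62 dBi


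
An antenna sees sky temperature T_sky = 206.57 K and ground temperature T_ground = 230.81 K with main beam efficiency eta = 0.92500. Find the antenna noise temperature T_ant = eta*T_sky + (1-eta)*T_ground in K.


T_ant = 0.92500 * 206.57 + (1 - 0.92500) * 230.81 = 208.4 K

208.4 K


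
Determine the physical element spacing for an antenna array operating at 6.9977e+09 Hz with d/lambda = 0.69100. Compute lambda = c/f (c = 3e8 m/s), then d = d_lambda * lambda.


lambda = c / f = 3.0000e+08 / 6.9977e+09 = 0.04287123 m
d = 0.69100 * 0.04287123 = 0.02962 m

0.02962 m


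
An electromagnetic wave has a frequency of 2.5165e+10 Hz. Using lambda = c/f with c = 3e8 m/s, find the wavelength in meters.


lambda = c / f = 3.0000e+08 / 2.5165e+10 = 0.01192 m

0.01192 m


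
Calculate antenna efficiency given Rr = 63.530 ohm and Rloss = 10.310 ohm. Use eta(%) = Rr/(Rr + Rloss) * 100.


eta = 63.530 / (63.530 + 10.310) * 100 = 86.04%

86.04%


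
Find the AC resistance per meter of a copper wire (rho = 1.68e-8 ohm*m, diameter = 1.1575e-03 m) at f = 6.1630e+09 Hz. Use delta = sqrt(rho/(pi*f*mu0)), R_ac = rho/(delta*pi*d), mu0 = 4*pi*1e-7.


delta = sqrt(1.68e-8 / (pi * 6.1630e+09 * 4*pi*1e-7)) = 8.309573e-07 m
R_ac = 1.68e-8 / (8.309573e-07 * pi * 1.1575e-03) = 5.560 ohm/m

5.560 ohm/m


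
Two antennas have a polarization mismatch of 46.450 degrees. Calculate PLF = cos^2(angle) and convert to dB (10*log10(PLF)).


PLF_linear = cos^2(46.450 deg) = 0.4747035
PLF_dB = 10 * log10(0.4747035) = -3.236 dB

-3.236 dB


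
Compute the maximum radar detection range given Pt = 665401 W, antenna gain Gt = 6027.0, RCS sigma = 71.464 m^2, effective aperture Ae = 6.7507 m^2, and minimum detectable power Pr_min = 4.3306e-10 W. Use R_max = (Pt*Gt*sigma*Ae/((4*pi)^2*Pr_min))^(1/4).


R^4 = 665401*6027.0*71.464*6.7507 / ((4*pi)^2 * 4.3306e-10) = 2.829130e+19
R_max = 2.829130e+19^0.25 = 72931 m

72931 m


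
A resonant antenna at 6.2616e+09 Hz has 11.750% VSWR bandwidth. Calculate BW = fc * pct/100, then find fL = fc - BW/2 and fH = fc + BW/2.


BW = 6.2616e+09 * 11.750/100 = 7.357380e+08 Hz
fL = 6.2616e+09 - 7.357380e+08/2 = 5.894e+09 Hz
fH = 6.2616e+09 + 7.357380e+08/2 = 6.629e+09 Hz

BW=7.357e+08 Hz, fL=5.894e+09 Hz, fH=6.629e+09 Hz


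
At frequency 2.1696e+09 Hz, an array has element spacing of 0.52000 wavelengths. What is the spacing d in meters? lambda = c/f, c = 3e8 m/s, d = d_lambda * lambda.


lambda = c / f = 3.0000e+08 / 2.1696e+09 = 0.1382743 m
d = 0.52000 * 0.1382743 = 0.07190 m

0.07190 m


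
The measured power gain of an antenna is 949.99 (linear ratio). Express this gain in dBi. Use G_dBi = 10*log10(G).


G_dBi = 10 * log10(949.99) = 29.78 dBi

29.78 dBi


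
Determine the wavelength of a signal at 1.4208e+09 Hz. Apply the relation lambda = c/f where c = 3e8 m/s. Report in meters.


lambda = c / f = 3.0000e+08 / 1.4208e+09 = 0.2111 m

0.2111 m


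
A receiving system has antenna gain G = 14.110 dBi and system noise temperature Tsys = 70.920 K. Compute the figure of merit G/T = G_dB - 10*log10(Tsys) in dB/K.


G/T = 14.110 - 10*log10(70.920) = 14.110 - 18.50769 = -4.398 dB/K

-4.398 dB/K


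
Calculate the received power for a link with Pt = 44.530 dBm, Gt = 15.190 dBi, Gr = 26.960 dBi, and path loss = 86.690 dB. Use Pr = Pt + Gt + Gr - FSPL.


Pr = 44.530 + 15.190 + 26.960 - 86.690 = -0.01 dBm

-0.01 dBm


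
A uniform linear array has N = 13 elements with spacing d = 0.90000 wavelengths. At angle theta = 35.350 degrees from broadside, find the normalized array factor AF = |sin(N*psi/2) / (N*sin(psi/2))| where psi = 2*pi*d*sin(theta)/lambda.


psi = 2*pi*0.90000*sin(35.350 deg) = 3.271734 rad
AF = |sin(13*3.271734/2) / (13*sin(3.271734/2))| = 0.05111

0.05111


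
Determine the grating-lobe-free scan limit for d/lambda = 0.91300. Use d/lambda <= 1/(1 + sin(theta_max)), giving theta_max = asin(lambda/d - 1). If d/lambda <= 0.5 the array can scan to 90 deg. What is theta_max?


lambda/d - 1 = 1/0.91300 - 1 = 0.09529025
theta_max = asin(0.09529025) = 5.468 deg

5.468 deg


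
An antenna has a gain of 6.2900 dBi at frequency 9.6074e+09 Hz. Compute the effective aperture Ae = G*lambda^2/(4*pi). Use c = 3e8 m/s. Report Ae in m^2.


lambda = c / f = 3.0000e+08 / 9.6074e+09 = 0.03122593 m
G_linear = 10^(6.2900/10) = 4.255984
Ae = G_linear * lambda^2 / (4*pi) = 4.255984 * 0.03122593^2 / (4*pi) = 3.302e-04 m^2

3.302e-04 m^2


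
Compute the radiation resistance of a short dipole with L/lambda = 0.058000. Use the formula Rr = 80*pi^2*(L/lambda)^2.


Rr = 80 * pi^2 * (0.058000)^2 = 80 * 9.869604 * 3.364000e-03 = 2.656 ohm

2.656 ohm


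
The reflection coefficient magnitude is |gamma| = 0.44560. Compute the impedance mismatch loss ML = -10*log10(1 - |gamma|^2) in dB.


ML = -10 * log10(1 - 0.44560^2) = -10 * log10(0.80144064) = 0.9613 dB

0.9613 dB


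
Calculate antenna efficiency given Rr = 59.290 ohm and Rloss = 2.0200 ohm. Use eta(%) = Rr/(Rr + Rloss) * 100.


eta = 59.290 / (59.290 + 2.0200) * 100 = 96.71%

96.71%


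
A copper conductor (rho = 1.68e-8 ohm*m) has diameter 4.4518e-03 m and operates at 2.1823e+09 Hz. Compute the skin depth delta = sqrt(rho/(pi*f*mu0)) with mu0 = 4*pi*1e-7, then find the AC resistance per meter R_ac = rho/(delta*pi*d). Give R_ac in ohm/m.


delta = sqrt(1.68e-8 / (pi * 2.1823e+09 * 4*pi*1e-7)) = 1.396425e-06 m
R_ac = 1.68e-8 / (1.396425e-06 * pi * 4.4518e-03) = 0.8602 ohm/m

0.8602 ohm/m


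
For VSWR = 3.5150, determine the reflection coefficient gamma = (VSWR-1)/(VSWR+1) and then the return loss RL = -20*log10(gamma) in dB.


gamma = (3.5150 - 1) / (3.5150 + 1) = 0.5570321
RL = -20 * log10(0.5570321) = 5.082 dB

5.082 dB


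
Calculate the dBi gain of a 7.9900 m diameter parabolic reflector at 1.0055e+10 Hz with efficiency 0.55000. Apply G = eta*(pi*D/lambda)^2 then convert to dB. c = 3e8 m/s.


lambda = c / f = 3.0000e+08 / 1.0055e+10 = 0.02983590 m
G_linear = 0.55000 * (pi * 7.9900 / 0.02983590)^2 = 389294.0
G_dBi = 10 * log10(389294.0) = 55.90 dBi

55.90 dBi


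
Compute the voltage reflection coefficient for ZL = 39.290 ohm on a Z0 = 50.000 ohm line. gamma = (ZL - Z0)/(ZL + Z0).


gamma = (39.290 - 50.000) / (39.290 + 50.000) = -0.1199

-0.1199


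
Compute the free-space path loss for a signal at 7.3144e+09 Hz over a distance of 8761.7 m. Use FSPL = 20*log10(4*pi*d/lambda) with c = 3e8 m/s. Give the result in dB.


lambda = c / f = 3.0000e+08 / 7.3144e+09 = 0.04101498 m
FSPL = 20 * log10(4*pi*8761.7/0.04101498) = 128.6 dB

128.6 dB


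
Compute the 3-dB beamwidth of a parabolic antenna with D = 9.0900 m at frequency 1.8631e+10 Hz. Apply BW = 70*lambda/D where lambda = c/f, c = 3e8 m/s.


lambda = c / f = 3.0000e+08 / 1.8631e+10 = 0.01610220 m
BW = 70 * 0.01610220 / 9.0900 = 0.1240 deg

0.1240 deg


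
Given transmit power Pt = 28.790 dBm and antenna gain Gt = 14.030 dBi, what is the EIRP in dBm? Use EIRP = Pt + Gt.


EIRP = Pt + Gt = 28.790 + 14.030 = 42.82 dBm

42.82 dBm


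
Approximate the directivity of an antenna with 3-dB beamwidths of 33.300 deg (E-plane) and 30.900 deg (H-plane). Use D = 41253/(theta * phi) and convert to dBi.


D_linear = 41253 / (33.300 * 30.900) = 40.09155
D_dBi = 10 * log10(40.09155) = 16.03 dBi

16.03 dBi


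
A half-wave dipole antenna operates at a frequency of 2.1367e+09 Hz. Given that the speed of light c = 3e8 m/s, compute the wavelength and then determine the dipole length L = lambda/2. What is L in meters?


lambda = c / f = 3.0000e+08 / 2.1367e+09 = 0.1404034 m
L = lambda / 2 = 0.1404034 / 2 = 0.07020 m

0.07020 m


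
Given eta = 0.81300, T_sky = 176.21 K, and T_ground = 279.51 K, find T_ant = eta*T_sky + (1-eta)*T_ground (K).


T_ant = 0.81300 * 176.21 + (1 - 0.81300) * 279.51 = 195.5 K

195.5 K


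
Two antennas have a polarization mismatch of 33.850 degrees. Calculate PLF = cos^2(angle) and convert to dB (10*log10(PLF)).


PLF_linear = cos^2(33.850 deg) = 0.6897281
PLF_dB = 10 * log10(0.6897281) = -1.613 dB

-1.613 dB


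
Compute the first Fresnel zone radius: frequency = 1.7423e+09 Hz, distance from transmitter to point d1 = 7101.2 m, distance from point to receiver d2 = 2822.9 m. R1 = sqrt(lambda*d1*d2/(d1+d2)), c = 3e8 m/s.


lambda = c / f = 3.0000e+08 / 1.7423e+09 = 0.1721862 m
R1 = sqrt(0.1721862 * 7101.2 * 2822.9 / (7101.2 + 2822.9)) = 18.65 m

18.65 m


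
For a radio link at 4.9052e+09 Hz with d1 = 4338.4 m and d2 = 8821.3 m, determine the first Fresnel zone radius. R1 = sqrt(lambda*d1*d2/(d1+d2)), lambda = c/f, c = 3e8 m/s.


lambda = c / f = 3.0000e+08 / 4.9052e+09 = 0.06115959 m
R1 = sqrt(0.06115959 * 4338.4 * 8821.3 / (4338.4 + 8821.3)) = 13.34 m

13.34 m


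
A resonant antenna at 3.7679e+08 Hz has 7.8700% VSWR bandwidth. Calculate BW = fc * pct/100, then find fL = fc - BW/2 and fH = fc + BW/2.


BW = 3.7679e+08 * 7.8700/100 = 2.965337e+07 Hz
fL = 3.7679e+08 - 2.965337e+07/2 = 3.620e+08 Hz
fH = 3.7679e+08 + 2.965337e+07/2 = 3.916e+08 Hz

BW=2.965e+07 Hz, fL=3.620e+08 Hz, fH=3.916e+08 Hz


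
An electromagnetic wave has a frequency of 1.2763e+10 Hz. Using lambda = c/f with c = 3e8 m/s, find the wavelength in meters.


lambda = c / f = 3.0000e+08 / 1.2763e+10 = 0.02351 m

0.02351 m


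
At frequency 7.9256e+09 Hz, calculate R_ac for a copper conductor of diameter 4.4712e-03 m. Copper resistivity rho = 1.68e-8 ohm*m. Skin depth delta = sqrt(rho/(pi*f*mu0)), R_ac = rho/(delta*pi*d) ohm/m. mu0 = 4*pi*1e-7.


delta = sqrt(1.68e-8 / (pi * 7.9256e+09 * 4*pi*1e-7)) = 7.327548e-07 m
R_ac = 1.68e-8 / (7.327548e-07 * pi * 4.4712e-03) = 1.632 ohm/m

1.632 ohm/m


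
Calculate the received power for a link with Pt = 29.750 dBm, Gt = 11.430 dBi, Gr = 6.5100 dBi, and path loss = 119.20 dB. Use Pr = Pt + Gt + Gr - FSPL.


Pr = 29.750 + 11.430 + 6.5100 - 119.20 = -71.51 dBm

-71.51 dBm


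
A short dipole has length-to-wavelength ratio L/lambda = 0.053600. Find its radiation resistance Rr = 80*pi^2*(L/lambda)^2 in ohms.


Rr = 80 * pi^2 * (0.053600)^2 = 80 * 9.869604 * 2.872960e-03 = 2.268 ohm

2.268 ohm


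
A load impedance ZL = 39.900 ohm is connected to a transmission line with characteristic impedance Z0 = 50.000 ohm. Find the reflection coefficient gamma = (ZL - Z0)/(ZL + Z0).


gamma = (39.900 - 50.000) / (39.900 + 50.000) = -0.1123

-0.1123


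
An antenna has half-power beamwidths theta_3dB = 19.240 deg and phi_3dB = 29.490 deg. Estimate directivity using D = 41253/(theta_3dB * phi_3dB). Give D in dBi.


D_linear = 41253 / (19.240 * 29.490) = 72.70691
D_dBi = 10 * log10(72.70691) = 18.62 dBi

18.62 dBi


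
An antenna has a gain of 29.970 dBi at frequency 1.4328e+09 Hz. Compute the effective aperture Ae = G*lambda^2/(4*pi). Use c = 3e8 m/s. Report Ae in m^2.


lambda = c / f = 3.0000e+08 / 1.4328e+09 = 0.2093802 m
G_linear = 10^(29.970/10) = 993.1160
Ae = G_linear * lambda^2 / (4*pi) = 993.1160 * 0.2093802^2 / (4*pi) = 3.465 m^2

3.465 m^2


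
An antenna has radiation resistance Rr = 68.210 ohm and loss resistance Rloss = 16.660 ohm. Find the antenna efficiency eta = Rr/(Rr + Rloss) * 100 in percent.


eta = 68.210 / (68.210 + 16.660) * 100 = 80.37%

80.37%


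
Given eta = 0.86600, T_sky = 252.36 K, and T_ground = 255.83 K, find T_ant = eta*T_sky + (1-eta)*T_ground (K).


T_ant = 0.86600 * 252.36 + (1 - 0.86600) * 255.83 = 252.8 K

252.8 K


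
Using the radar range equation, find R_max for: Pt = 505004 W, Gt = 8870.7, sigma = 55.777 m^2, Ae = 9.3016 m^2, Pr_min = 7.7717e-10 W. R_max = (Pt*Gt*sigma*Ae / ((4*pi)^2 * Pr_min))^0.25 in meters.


R^4 = 505004*8870.7*55.777*9.3016 / ((4*pi)^2 * 7.7717e-10) = 1.893781e+19
R_max = 1.893781e+19^0.25 = 65968 m

65968 m


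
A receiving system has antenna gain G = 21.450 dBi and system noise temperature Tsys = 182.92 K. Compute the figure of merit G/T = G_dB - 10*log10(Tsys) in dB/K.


G/T = 21.450 - 10*log10(182.92) = 21.450 - 22.62261 = -1.173 dB/K

-1.173 dB/K


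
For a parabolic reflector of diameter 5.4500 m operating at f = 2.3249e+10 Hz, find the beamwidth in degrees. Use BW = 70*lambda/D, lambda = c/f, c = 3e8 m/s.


lambda = c / f = 3.0000e+08 / 2.3249e+10 = 0.01290378 m
BW = 70 * 0.01290378 / 5.4500 = 0.1657 deg

0.1657 deg


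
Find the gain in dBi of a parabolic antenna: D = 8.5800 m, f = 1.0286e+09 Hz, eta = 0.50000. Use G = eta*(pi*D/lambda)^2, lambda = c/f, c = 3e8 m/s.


lambda = c / f = 3.0000e+08 / 1.0286e+09 = 0.2916586 m
G_linear = 0.50000 * (pi * 8.5800 / 0.2916586)^2 = 4270.658
G_dBi = 10 * log10(4270.658) = 36.30 dBi

36.30 dBi


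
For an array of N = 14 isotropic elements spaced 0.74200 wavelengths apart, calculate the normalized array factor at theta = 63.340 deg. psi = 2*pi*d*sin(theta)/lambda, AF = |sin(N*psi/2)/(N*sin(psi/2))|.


psi = 2*pi*0.74200*sin(63.340 deg) = 4.166469 rad
AF = |sin(14*4.166469/2) / (14*sin(4.166469/2))| = 0.06373

0.06373


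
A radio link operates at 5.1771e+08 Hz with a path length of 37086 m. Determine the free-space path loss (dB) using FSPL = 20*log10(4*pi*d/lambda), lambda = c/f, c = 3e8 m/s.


lambda = c / f = 3.0000e+08 / 5.1771e+08 = 0.5794750 m
FSPL = 20 * log10(4*pi*37086/0.5794750) = 118.1 dB

118.1 dB


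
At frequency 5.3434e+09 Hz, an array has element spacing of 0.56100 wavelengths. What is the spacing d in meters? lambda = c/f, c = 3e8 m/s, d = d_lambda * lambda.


lambda = c / f = 3.0000e+08 / 5.3434e+09 = 0.05614403 m
d = 0.56100 * 0.05614403 = 0.03150 m

0.03150 m


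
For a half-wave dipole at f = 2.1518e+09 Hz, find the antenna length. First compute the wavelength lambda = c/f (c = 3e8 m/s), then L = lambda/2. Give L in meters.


lambda = c / f = 3.0000e+08 / 2.1518e+09 = 0.1394182 m
L = lambda / 2 = 0.1394182 / 2 = 0.06971 m

0.06971 m


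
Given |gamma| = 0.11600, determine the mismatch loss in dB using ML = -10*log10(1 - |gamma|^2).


ML = -10 * log10(1 - 0.11600^2) = -10 * log10(0.986544) = 0.05884 dB

0.05884 dB


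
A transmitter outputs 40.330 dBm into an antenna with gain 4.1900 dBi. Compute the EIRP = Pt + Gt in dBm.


EIRP = Pt + Gt = 40.330 + 4.1900 = 44.52 dBm

44.52 dBm


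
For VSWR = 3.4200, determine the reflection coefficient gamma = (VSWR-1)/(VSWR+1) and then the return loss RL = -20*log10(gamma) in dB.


gamma = (3.4200 - 1) / (3.4200 + 1) = 0.5475113
RL = -20 * log10(0.5475113) = 5.232 dB

5.232 dB


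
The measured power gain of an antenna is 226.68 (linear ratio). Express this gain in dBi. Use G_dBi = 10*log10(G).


G_dBi = 10 * log10(226.68) = 23.55 dBi

23.55 dBi


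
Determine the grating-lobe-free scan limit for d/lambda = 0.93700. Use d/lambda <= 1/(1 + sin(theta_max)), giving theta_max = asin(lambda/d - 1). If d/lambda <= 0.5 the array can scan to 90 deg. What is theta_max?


lambda/d - 1 = 1/0.93700 - 1 = 0.06723586
theta_max = asin(0.06723586) = 3.855 deg

3.855 deg


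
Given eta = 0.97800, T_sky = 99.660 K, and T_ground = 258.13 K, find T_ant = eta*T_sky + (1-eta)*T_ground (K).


T_ant = 0.97800 * 99.660 + (1 - 0.97800) * 258.13 = 103.1 K

103.1 K


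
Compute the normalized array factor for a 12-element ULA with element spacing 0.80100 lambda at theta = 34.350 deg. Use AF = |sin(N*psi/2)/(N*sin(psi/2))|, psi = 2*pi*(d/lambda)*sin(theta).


psi = 2*pi*0.80100*sin(34.350 deg) = 2.839759 rad
AF = |sin(12*2.839759/2) / (12*sin(2.839759/2))| = 0.08187

0.08187


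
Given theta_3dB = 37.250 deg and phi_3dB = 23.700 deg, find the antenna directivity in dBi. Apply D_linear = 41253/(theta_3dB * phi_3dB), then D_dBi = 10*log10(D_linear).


D_linear = 41253 / (37.250 * 23.700) = 46.72840
D_dBi = 10 * log10(46.72840) = 16.70 dBi

16.70 dBi


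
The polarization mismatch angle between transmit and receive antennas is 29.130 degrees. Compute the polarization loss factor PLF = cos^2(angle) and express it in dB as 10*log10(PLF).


PLF_linear = cos^2(29.130 deg) = 0.7630328
PLF_dB = 10 * log10(0.7630328) = -1.175 dB

-1.175 dB


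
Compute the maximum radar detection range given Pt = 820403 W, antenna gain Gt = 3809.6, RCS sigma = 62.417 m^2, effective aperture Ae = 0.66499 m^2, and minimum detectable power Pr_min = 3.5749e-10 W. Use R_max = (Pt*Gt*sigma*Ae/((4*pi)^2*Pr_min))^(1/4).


R^4 = 820403*3809.6*62.417*0.66499 / ((4*pi)^2 * 3.5749e-10) = 2.297952e+18
R_max = 2.297952e+18^0.25 = 38935 m

38935 m


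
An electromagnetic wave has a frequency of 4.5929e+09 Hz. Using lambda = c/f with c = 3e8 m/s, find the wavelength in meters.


lambda = c / f = 3.0000e+08 / 4.5929e+09 = 0.06532 m

0.06532 m


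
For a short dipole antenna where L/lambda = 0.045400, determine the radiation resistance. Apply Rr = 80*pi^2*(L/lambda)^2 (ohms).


Rr = 80 * pi^2 * (0.045400)^2 = 80 * 9.869604 * 2.061160e-03 = 1.627 ohm

1.627 ohm


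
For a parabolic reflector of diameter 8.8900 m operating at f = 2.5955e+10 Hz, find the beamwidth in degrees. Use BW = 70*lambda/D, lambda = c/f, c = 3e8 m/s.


lambda = c / f = 3.0000e+08 / 2.5955e+10 = 0.01155847 m
BW = 70 * 0.01155847 / 8.8900 = 0.09101 deg

0.09101 deg


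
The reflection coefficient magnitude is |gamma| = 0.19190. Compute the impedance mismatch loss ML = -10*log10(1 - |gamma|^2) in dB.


ML = -10 * log10(1 - 0.19190^2) = -10 * log10(0.96317439) = 0.1630 dB

0.1630 dB


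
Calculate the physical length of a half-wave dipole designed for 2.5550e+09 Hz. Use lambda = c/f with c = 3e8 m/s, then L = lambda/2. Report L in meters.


lambda = c / f = 3.0000e+08 / 2.5550e+09 = 0.1174168 m
L = lambda / 2 = 0.1174168 / 2 = 0.05871 m

0.05871 m


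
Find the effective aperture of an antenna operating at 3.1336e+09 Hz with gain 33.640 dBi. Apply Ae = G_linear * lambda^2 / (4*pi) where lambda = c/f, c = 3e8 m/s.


lambda = c / f = 3.0000e+08 / 3.1336e+09 = 0.09573653 m
G_linear = 10^(33.640/10) = 2312.065
Ae = G_linear * lambda^2 / (4*pi) = 2312.065 * 0.09573653^2 / (4*pi) = 1.686 m^2

1.686 m^2


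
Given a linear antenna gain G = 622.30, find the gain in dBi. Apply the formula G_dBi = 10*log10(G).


G_dBi = 10 * log10(622.30) = 27.94 dBi

27.94 dBi


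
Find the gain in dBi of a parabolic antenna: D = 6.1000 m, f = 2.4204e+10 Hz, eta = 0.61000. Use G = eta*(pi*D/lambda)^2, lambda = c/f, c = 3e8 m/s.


lambda = c / f = 3.0000e+08 / 2.4204e+10 = 0.01239465 m
G_linear = 0.61000 * (pi * 6.1000 / 0.01239465)^2 = 1.458212e+06
G_dBi = 10 * log10(1.458212e+06) = 61.64 dBi

61.64 dBi


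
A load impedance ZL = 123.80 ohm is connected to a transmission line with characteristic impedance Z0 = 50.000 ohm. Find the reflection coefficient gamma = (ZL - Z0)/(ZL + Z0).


gamma = (123.80 - 50.000) / (123.80 + 50.000) = 0.4246

0.4246


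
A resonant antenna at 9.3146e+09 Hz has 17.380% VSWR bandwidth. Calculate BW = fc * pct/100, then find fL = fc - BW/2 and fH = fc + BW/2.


BW = 9.3146e+09 * 17.380/100 = 1.618877e+09 Hz
fL = 9.3146e+09 - 1.618877e+09/2 = 8.505e+09 Hz
fH = 9.3146e+09 + 1.618877e+09/2 = 1.012e+10 Hz

BW=1.619e+09 Hz, fL=8.505e+09 Hz, fH=1.012e+10 Hz


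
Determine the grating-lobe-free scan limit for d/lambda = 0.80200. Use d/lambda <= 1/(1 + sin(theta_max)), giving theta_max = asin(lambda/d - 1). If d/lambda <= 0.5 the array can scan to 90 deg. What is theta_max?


lambda/d - 1 = 1/0.80200 - 1 = 0.2468828
theta_max = asin(0.2468828) = 14.29 deg

14.29 deg


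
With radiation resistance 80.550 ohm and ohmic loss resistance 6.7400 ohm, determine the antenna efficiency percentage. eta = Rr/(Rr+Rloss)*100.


eta = 80.550 / (80.550 + 6.7400) * 100 = 92.28%

92.28%


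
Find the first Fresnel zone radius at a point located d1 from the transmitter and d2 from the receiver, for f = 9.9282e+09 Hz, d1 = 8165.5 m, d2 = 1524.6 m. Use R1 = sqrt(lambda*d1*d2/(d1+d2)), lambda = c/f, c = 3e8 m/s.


lambda = c / f = 3.0000e+08 / 9.9282e+09 = 0.03021696 m
R1 = sqrt(0.03021696 * 8165.5 * 1524.6 / (8165.5 + 1524.6)) = 6.231 m

6.231 m


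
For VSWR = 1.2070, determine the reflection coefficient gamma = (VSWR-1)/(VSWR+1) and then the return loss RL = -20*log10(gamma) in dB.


gamma = (1.2070 - 1) / (1.2070 + 1) = 0.09379248
RL = -20 * log10(0.09379248) = 20.56 dB

20.56 dB


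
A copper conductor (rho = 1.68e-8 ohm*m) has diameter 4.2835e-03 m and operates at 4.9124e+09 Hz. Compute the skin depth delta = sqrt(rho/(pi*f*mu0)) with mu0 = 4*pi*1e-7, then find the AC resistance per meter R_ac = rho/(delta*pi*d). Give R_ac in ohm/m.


delta = sqrt(1.68e-8 / (pi * 4.9124e+09 * 4*pi*1e-7)) = 9.307390e-07 m
R_ac = 1.68e-8 / (9.307390e-07 * pi * 4.2835e-03) = 1.341 ohm/m

1.341 ohm/m


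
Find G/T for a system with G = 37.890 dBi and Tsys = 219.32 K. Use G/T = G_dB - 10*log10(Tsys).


G/T = 37.890 - 10*log10(219.32) = 37.890 - 23.41078 = 14.48 dB/K

14.48 dB/K


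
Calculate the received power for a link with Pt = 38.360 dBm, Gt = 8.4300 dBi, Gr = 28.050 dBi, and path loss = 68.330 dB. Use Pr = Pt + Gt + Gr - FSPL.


Pr = 38.360 + 8.4300 + 28.050 - 68.330 = 6.51 dBm

6.51 dBm


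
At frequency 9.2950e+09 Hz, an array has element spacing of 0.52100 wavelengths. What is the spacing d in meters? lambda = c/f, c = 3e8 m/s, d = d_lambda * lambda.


lambda = c / f = 3.0000e+08 / 9.2950e+09 = 0.03227542 m
d = 0.52100 * 0.03227542 = 0.01682 m

0.01682 m


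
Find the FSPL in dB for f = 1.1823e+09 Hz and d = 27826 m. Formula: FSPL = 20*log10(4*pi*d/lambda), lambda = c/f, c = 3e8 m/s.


lambda = c / f = 3.0000e+08 / 1.1823e+09 = 0.2537427 m
FSPL = 20 * log10(4*pi*27826/0.2537427) = 122.8 dB

122.8 dB


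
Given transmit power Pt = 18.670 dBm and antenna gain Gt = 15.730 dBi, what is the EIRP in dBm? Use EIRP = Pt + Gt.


EIRP = Pt + Gt = 18.670 + 15.730 = 34.40 dBm

34.40 dBm


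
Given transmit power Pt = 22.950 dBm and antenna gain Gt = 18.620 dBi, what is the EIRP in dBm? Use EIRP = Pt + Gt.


EIRP = Pt + Gt = 22.950 + 18.620 = 41.57 dBm

41.57 dBm


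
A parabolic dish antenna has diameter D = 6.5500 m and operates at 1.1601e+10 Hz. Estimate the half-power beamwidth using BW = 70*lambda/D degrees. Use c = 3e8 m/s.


lambda = c / f = 3.0000e+08 / 1.1601e+10 = 0.02585984 m
BW = 70 * 0.02585984 / 6.5500 = 0.2764 deg

0.2764 deg


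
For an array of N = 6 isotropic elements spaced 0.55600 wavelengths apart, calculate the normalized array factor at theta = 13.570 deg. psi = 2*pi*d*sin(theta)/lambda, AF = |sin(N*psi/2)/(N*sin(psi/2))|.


psi = 2*pi*0.55600*sin(13.570 deg) = 0.8196795 rad
AF = |sin(6*0.8196795/2) / (6*sin(0.8196795/2))| = 0.2638

0.2638


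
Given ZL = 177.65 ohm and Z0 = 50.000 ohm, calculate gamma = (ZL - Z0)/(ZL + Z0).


gamma = (177.65 - 50.000) / (177.65 + 50.000) = 0.5607

0.5607


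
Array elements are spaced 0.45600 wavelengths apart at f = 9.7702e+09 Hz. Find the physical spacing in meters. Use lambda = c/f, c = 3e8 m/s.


lambda = c / f = 3.0000e+08 / 9.7702e+09 = 0.03070562 m
d = 0.45600 * 0.03070562 = 0.01400 m

0.01400 m


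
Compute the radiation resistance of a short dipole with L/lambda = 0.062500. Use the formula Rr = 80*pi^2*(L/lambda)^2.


Rr = 80 * pi^2 * (0.062500)^2 = 80 * 9.869604 * 3.906250e-03 = 3.084 ohm

3.084 ohm


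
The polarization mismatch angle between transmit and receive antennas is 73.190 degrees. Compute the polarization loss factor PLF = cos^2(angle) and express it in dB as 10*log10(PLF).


PLF_linear = cos^2(73.190 deg) = 0.08363599
PLF_dB = 10 * log10(0.08363599) = -10.78 dB

-10.78 dB


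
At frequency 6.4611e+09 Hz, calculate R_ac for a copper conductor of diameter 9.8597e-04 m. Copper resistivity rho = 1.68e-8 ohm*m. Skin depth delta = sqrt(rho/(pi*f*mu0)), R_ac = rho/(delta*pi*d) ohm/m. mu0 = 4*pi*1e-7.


delta = sqrt(1.68e-8 / (pi * 6.4611e+09 * 4*pi*1e-7)) = 8.115617e-07 m
R_ac = 1.68e-8 / (8.115617e-07 * pi * 9.8597e-04) = 6.683 ohm/m

6.683 ohm/m


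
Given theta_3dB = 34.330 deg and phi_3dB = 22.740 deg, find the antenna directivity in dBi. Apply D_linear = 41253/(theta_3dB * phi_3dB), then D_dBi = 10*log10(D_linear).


D_linear = 41253 / (34.330 * 22.740) = 52.84346
D_dBi = 10 * log10(52.84346) = 17.23 dBi

17.23 dBi


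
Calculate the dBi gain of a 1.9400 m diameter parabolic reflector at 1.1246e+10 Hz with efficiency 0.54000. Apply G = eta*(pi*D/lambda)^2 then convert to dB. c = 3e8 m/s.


lambda = c / f = 3.0000e+08 / 1.1246e+10 = 0.02667615 m
G_linear = 0.54000 * (pi * 1.9400 / 0.02667615)^2 = 28187.12
G_dBi = 10 * log10(28187.12) = 44.50 dBi

44.50 dBi


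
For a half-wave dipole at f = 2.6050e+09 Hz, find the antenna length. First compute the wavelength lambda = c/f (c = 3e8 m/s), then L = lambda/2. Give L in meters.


lambda = c / f = 3.0000e+08 / 2.6050e+09 = 0.1151631 m
L = lambda / 2 = 0.1151631 / 2 = 0.05758 m

0.05758 m


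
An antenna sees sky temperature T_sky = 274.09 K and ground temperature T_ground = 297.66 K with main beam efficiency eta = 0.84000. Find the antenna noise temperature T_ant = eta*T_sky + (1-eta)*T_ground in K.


T_ant = 0.84000 * 274.09 + (1 - 0.84000) * 297.66 = 277.9 K

277.9 K


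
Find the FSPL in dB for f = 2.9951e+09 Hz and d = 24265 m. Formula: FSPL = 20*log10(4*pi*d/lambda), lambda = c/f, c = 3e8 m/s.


lambda = c / f = 3.0000e+08 / 2.9951e+09 = 0.1001636 m
FSPL = 20 * log10(4*pi*24265/0.1001636) = 129.7 dB

129.7 dB


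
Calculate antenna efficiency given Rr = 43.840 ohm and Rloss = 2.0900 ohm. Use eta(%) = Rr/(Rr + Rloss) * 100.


eta = 43.840 / (43.840 + 2.0900) * 100 = 95.45%

95.45%


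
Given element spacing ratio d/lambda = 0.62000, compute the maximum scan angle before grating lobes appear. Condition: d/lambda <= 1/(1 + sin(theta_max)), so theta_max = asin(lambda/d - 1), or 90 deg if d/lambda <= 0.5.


lambda/d - 1 = 1/0.62000 - 1 = 0.6129032
theta_max = asin(0.6129032) = 37.80 deg

37.80 deg


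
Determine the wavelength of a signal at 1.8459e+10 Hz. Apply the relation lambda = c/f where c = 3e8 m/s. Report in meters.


lambda = c / f = 3.0000e+08 / 1.8459e+10 = 0.01625 m

0.01625 m


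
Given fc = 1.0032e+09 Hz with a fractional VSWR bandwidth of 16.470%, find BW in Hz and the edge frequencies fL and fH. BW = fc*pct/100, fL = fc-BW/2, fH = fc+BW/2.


BW = 1.0032e+09 * 16.470/100 = 1.652270e+08 Hz
fL = 1.0032e+09 - 1.652270e+08/2 = 9.206e+08 Hz
fH = 1.0032e+09 + 1.652270e+08/2 = 1.086e+09 Hz

BW=1.652e+08 Hz, fL=9.206e+08 Hz, fH=1.086e+09 Hz


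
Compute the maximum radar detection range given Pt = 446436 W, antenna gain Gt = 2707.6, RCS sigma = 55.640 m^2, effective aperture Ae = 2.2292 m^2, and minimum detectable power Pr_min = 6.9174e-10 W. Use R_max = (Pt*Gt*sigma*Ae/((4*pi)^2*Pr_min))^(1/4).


R^4 = 446436*2707.6*55.640*2.2292 / ((4*pi)^2 * 6.9174e-10) = 1.372515e+18
R_max = 1.372515e+18^0.25 = 34228 m

34228 m


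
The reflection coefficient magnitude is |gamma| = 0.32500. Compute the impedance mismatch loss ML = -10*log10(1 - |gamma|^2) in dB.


ML = -10 * log10(1 - 0.32500^2) = -10 * log10(0.894375) = 0.4848 dB

0.4848 dB


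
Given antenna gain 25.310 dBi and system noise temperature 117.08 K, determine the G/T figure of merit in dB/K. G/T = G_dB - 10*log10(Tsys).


G/T = 25.310 - 10*log10(117.08) = 25.310 - 20.68483 = 4.625 dB/K

4.625 dB/K


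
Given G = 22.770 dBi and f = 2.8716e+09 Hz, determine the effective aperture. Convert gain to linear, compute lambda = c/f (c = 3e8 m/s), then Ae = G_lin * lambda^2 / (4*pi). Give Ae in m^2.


lambda = c / f = 3.0000e+08 / 2.8716e+09 = 0.1044714 m
G_linear = 10^(22.770/10) = 189.2344
Ae = G_linear * lambda^2 / (4*pi) = 189.2344 * 0.1044714^2 / (4*pi) = 0.1644 m^2

0.1644 m^2
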